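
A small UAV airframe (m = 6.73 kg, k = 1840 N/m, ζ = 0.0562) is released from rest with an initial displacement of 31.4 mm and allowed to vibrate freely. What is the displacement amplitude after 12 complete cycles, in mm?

0.451 mm

Logarithmic decrement δ = 2πζ/√(1 − ζ²) = 2π × 0.05620/√(1 − 0.00316) = 0.3537.
After n cycles, x_n/x₀ = e^(−nδ), so x_12 = 31.4 × e^(−12 × 0.3537) = 31.4 × 0.01435 = 0.4506 mm.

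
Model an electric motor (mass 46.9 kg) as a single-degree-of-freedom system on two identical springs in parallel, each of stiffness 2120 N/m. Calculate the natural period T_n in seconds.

Parallel springs add: k_eq = 2 × 2120 = 4240 N/m.
ω_n = √(k_eq/m) = √(4240/46.9) = √90.41 = 9.508 rad/s.
T_n = 2π/ω_n = 6.283/9.508 = 0.6608 s.

0.661 s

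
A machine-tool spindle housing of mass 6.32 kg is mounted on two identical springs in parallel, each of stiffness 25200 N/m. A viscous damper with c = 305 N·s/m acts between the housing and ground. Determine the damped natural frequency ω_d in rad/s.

Parallel springs add: k_eq = 2 × 25200 = 50400 N/m.
ω_n = √(k_eq/m) = √(50400/6.32) = 89.30 rad/s.
Critical damping c_c = 2√(k_eq·m) = 2√(50400 × 6.32) = 1129 N·s/m, so ζ = c/c_c = 305/1129 = 0.2702.
ω_d = ω_n√(1 − ζ²) = 89.30 × √(1 − 0.0730) = 85.98 rad/s.

86.0 rad/s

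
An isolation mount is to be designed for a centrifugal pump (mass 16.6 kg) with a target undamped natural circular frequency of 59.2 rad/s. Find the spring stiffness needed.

58200 N/m

k = m·ω_n² = 16.6 × 59.20² = 16.6 × 3505 = 58180 N/m.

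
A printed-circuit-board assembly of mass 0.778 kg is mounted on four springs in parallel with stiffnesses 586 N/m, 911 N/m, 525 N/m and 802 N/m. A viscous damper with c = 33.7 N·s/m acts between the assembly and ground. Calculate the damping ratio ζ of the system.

0.359

Parallel springs add: k_eq = 586 + 911 + 525 + 802 = 2824 N/m.
ω_n = √(k_eq/m) = √(2824/0.778) = 60.25 rad/s.
Critical damping c_c = 2√(k_eq·m) = 2√(2824 × 0.778) = 93.75 N·s/m, so ζ = c/c_c = 33.7/93.75 = 0.3595.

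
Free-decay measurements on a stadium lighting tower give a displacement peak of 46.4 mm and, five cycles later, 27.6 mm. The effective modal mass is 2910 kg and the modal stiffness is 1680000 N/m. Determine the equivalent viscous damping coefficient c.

2310 N·s/m

Logarithmic decrement δ = (1/n)·ln(x₀/x_n) = (1/5)·ln(46.4/27.6) = (1/5)·ln(1.681) = 0.1039.
ζ = δ/√(4π² + δ²) = 0.1039/√(39.48 + 0.0108) = 0.1039/6.284 = 0.01653.
c = ζ · 2√(km) = 0.01653 × 2√(1680000 × 2910) = 0.01653 × 139800 = 2312 N·s/m.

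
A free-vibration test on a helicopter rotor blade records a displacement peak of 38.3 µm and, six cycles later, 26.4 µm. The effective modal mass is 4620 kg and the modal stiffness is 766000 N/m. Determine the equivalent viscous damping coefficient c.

Logarithmic decrement δ = (1/n)·ln(x₀/x_n) = (1/6)·ln(38.3/26.4) = (1/6)·ln(1.451) = 0.06201.
ζ = δ/√(4π² + δ²) = 0.06201/√(39.48 + 0.00385) = 0.06201/6.283 = 0.009869.
c = ζ · 2√(km) = 0.009869 × 2√(766000 × 4620) = 0.009869 × 119000 = 1174 N·s/m.

1170 N·s/m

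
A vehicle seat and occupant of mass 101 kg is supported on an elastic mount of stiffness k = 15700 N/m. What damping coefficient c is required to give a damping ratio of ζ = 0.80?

c_c = 2√(k·m) = 2√(15700 × 101) = 2518 N·s/m.
c = ζ·c_c = 0.80 × 2518 = 2015 N·s/m.

2010 N·s/m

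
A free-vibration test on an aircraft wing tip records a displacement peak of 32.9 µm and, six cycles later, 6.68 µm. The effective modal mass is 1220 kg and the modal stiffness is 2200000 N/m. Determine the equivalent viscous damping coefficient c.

4380 N·s/m

Logarithmic decrement δ = (1/n)·ln(x₀/x_n) = (1/6)·ln(32.9/6.68) = (1/6)·ln(4.925) = 0.2657.
ζ = δ/√(4π² + δ²) = 0.2657/√(39.48 + 0.0706) = 0.2657/6.289 = 0.04225.
c = ζ · 2√(km) = 0.04225 × 2√(2200000 × 1220) = 0.04225 × 103600 = 4378 N·s/m.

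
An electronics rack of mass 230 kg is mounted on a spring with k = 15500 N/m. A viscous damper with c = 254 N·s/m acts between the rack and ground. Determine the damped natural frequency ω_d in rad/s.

ω_n = √(k/m) = √(15500/230) = 8.209 rad/s.
Critical damping c_c = 2√(k·m) = 2√(15500 × 230) = 3776 N·s/m, so ζ = c/c_c = 254/3776 = 0.06726.
ω_d = ω_n√(1 − ζ²) = 8.209 × √(1 − 0.00452) = 8.191 rad/s.

8.19 rad/s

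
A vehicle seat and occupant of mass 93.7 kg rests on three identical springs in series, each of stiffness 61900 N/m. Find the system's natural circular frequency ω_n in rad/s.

14.8 rad/s

Series springs: 1/k_eq = 3/61900, so k_eq = 61900/3 = 20630 N/m.
ω_n = √(k_eq/m) = √(20630/93.7) = √220.2 = 14.84 rad/s.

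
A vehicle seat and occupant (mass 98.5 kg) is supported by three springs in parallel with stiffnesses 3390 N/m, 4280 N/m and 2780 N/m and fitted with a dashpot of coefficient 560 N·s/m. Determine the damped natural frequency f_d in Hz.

1.58 Hz

Parallel springs add: k_eq = 3390 + 4280 + 2780 = 10450 N/m.
ω_n = √(k_eq/m) = √(10450/98.5) = 10.30 rad/s.
Critical damping c_c = 2√(k_eq·m) = 2√(10450 × 98.5) = 2029 N·s/m, so ζ = c/c_c = 560/2029 = 0.2760.
ω_d = ω_n√(1 − ζ²) = 10.30 × √(1 − 0.0762) = 9.900 rad/s.
f_d = ω_d/(2π) = 1.576 Hz.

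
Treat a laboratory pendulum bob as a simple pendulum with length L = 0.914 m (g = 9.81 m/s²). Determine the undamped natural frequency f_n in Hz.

0.521 Hz

For a simple pendulum ω_n = √(g/L) = √(9.81/0.914) = √10.73 = 3.276 rad/s.
f_n = ω_n/(2π) = 3.276/6.283 = 0.5214 Hz.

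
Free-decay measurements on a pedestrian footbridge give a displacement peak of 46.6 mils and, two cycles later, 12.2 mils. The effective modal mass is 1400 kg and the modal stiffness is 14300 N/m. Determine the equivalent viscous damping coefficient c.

Logarithmic decrement δ = (1/n)·ln(x₀/x_n) = (1/2)·ln(46.6/12.2) = (1/2)·ln(3.820) = 0.6701.
ζ = δ/√(4π² + δ²) = 0.6701/√(39.48 + 0.449) = 0.6701/6.319 = 0.1060.
c = ζ · 2√(km) = 0.1060 × 2√(14300 × 1400) = 0.1060 × 8949 = 949.0 N·s/m.

949 N·s/m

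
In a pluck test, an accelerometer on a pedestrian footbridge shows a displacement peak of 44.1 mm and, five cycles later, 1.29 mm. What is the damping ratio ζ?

0.112

Logarithmic decrement δ = (1/n)·ln(x₀/x_n) = (1/5)·ln(44.1/1.29) = (1/5)·ln(34.19) = 0.7064.
ζ = δ/√(4π² + δ²) = 0.7064/√(39.48 + 0.499) = 0.7064/6.323 = 0.1117.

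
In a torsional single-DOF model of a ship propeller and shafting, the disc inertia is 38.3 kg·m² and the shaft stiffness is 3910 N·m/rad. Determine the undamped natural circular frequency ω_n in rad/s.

ω_n = √(k_t/J) = √(3910/38.3) = √102.1 = 10.10 rad/s.

10.1 rad/s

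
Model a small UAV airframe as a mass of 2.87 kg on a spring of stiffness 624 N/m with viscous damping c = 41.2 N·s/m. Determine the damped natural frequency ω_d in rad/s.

ω_n = √(k/m) = √(624.0/2.87) = 14.75 rad/s.
Critical damping c_c = 2√(k·m) = 2√(624.0 × 2.87) = 84.64 N·s/m, so ζ = c/c_c = 41.2/84.64 = 0.4868.
ω_d = ω_n√(1 − ζ²) = 14.75 × √(1 − 0.237) = 12.88 rad/s.

12.9 rad/s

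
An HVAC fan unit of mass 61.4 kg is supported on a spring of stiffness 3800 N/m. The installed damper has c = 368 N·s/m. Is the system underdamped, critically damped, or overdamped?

c_c = 2√(k·m) = 966.1 N·s/m; ζ = c/c_c = 368/966.1 = 0.381.
Since ζ < 1 the system is underdamped.

underdamped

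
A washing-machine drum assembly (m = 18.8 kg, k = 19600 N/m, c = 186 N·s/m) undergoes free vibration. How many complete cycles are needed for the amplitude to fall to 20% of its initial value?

2 cycles

ζ = c/(2√(km)) = 186/(2√(19600 × 18.8)) = 186/1214 = 0.1532.
Logarithmic decrement δ = 2πζ/√(1 − ζ²) = 2π × 0.1532/√(1 − 0.0235) = 0.9741.
x_n/x₀ = e^(−nδ) ≤ 0.2; take ln: n ≥ ln(1/0.2)/δ = 1.609/0.9741 = 1.652.
So 2 complete cycles are required.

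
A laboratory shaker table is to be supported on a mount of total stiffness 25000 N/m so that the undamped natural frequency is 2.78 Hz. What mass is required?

ω_n = 2πf_n = 2π × 2.78 = 17.47 rad/s.
m = k/ω_n² = 25000/17.47² = 25000/305.1 = 81.94 kg.

81.9 kg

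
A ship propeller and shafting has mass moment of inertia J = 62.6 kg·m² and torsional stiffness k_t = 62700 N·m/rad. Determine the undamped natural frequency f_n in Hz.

ω_n = √(k_t/J) = √(62700/62.6) = √1002 = 31.65 rad/s.
f_n = ω_n/(2π) = 31.65/6.283 = 5.037 Hz.

5.04 Hz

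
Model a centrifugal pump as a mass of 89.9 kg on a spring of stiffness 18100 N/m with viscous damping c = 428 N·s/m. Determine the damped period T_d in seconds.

ω_n = √(k/m) = √(18100/89.9) = 14.19 rad/s.
Critical damping c_c = 2√(k·m) = 2√(18100 × 89.9) = 2551 N·s/m, so ζ = c/c_c = 428/2551 = 0.1678.
ω_d = ω_n√(1 − ζ²) = 14.19 × √(1 − 0.0281) = 13.99 rad/s.
T_d = 2π/ω_d = 0.4492 s.

0.449 s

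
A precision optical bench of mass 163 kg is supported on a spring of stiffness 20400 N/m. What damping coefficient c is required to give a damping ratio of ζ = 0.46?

c_c = 2√(k·m) = 2√(20400 × 163) = 3647 N·s/m.
c = ζ·c_c = 0.46 × 3647 = 1678 N·s/m.

1680 N·s/m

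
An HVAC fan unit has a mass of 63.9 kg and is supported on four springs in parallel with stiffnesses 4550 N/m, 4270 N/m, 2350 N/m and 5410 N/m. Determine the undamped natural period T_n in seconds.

Parallel springs add: k_eq = 4550 + 4270 + 2350 + 5410 = 16580 N/m.
ω_n = √(k_eq/m) = √(16580/63.9) = √259.5 = 16.11 rad/s.
T_n = 2π/ω_n = 6.283/16.11 = 0.3901 s.

0.390 s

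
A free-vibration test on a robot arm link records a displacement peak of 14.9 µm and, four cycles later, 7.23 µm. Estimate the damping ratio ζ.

0.0288

Logarithmic decrement δ = (1/n)·ln(x₀/x_n) = (1/4)·ln(14.9/7.23) = (1/4)·ln(2.061) = 0.1808.
ζ = δ/√(4π² + δ²) = 0.1808/√(39.48 + 0.0327) = 0.1808/6.286 = 0.02876.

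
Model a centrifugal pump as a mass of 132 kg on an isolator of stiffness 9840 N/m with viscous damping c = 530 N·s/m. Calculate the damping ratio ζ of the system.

0.233

ω_n = √(k/m) = √(9840/132) = 8.634 rad/s.
Critical damping c_c = 2√(k·m) = 2√(9840 × 132) = 2279 N·s/m, so ζ = c/c_c = 530/2279 = 0.2325.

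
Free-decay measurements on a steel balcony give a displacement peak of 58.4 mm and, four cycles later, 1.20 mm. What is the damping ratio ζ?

Logarithmic decrement δ = (1/n)·ln(x₀/x_n) = (1/4)·ln(58.4/1.20) = (1/4)·ln(48.67) = 0.9712.
ζ = δ/√(4π² + δ²) = 0.9712/√(39.48 + 0.943) = 0.9712/6.358 = 0.1528.

0.153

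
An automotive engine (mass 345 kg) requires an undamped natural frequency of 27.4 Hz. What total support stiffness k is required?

10200000 N/m

ω_n = 2πf_n = 2π × 27.4 = 172.2 rad/s.
k = m·ω_n² = 345 × 172.2² = 345 × 29640 = 10230000 N/m.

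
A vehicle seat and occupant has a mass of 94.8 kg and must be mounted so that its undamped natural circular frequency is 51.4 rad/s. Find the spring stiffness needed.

250000 N/m

k = m·ω_n² = 94.8 × 51.40² = 94.8 × 2642 = 250500 N/m.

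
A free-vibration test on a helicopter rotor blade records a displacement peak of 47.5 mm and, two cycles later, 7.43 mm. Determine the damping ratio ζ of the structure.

Logarithmic decrement δ = (1/n)·ln(x₀/x_n) = (1/2)·ln(47.5/7.43) = (1/2)·ln(6.393) = 0.9276.
ζ = δ/√(4π² + δ²) = 0.9276/√(39.48 + 0.860) = 0.9276/6.351 = 0.1460.

0.146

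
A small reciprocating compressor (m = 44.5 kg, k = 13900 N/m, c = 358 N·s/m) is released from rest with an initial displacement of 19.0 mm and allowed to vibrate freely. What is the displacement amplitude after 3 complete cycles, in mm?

0.232 mm

ζ = c/(2√(km)) = 358/(2√(13900 × 44.5)) = 358/1573 = 0.2276.
Logarithmic decrement δ = 2πζ/√(1 − ζ²) = 2π × 0.2276/√(1 − 0.0518) = 1.469.
After n cycles, x_n/x₀ = e^(−nδ), so x_3 = 19.0 × e^(−3 × 1.469) = 19.0 × 0.01221 = 0.2319 mm.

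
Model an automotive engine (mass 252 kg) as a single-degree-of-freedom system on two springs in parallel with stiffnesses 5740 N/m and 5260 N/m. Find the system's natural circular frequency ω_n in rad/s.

Parallel springs add: k_eq = 5740 + 5260 = 11000 N/m.
ω_n = √(k_eq/m) = √(11000/252) = √43.65 = 6.607 rad/s.

6.61 rad/s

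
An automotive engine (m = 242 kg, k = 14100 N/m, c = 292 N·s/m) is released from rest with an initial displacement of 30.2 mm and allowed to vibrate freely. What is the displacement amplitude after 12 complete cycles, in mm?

0.0765 mm

ζ = c/(2√(km)) = 292/(2√(14100 × 242)) = 292/3694 = 0.07904.
Logarithmic decrement δ = 2πζ/√(1 − ζ²) = 2π × 0.07904/√(1 − 0.00625) = 0.4982.
After n cycles, x_n/x₀ = e^(−nδ), so x_12 = 30.2 × e^(−12 × 0.4982) = 30.2 × 0.002534 = 0.07652 mm.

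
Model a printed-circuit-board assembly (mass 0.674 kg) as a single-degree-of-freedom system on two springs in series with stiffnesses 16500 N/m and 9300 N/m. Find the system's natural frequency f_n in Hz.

15.0 Hz

Series springs: 1/k_eq = 1/16500 + 1/9300 = 0.0001681, so k_eq = 5948 N/m.
ω_n = √(k_eq/m) = √(5948/0.674) = √8824 = 93.94 rad/s.
f_n = ω_n/(2π) = 93.94/6.283 = 14.95 Hz.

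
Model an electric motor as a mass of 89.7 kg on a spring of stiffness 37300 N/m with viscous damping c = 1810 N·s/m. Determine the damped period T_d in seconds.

0.355 s

ω_n = √(k/m) = √(37300/89.7) = 20.39 rad/s.
Critical damping c_c = 2√(k·m) = 2√(37300 × 89.7) = 3658 N·s/m, so ζ = c/c_c = 1810/3658 = 0.4948.
ω_d = ω_n√(1 − ζ²) = 20.39 × √(1 − 0.245) = 17.72 rad/s.
T_d = 2π/ω_d = 0.3546 s.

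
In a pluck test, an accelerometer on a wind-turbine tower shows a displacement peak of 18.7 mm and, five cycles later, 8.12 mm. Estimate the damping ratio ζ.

0.0265

Logarithmic decrement δ = (1/n)·ln(x₀/x_n) = (1/5)·ln(18.7/8.12) = (1/5)·ln(2.303) = 0.1668.
ζ = δ/√(4π² + δ²) = 0.1668/√(39.48 + 0.0278) = 0.1668/6.285 = 0.02654.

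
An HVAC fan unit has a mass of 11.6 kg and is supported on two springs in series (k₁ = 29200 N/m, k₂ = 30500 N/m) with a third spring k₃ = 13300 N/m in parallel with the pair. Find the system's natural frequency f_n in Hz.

Series pair: k_s = k₁k₂/(k₁+k₂) = (29200)(30500)/(29200 + 30500) = 14920 N/m. In parallel with k₃: k_eq = 14920 + 13300 = 28220 N/m.
ω_n = √(k_eq/m) = √(28220/11.6) = √2433 = 49.32 rad/s.
f_n = ω_n/(2π) = 49.32/6.283 = 7.850 Hz.

7.85 Hz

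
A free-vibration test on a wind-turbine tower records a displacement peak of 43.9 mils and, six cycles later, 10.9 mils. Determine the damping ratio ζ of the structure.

0.0369

Logarithmic decrement δ = (1/n)·ln(x₀/x_n) = (1/6)·ln(43.9/10.9) = (1/6)·ln(4.028) = 0.2322.
ζ = δ/√(4π² + δ²) = 0.2322/√(39.48 + 0.0539) = 0.2322/6.287 = 0.03693.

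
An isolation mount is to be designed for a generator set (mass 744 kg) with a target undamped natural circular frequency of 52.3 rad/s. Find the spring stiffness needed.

k = m·ω_n² = 744 × 52.30² = 744 × 2735 = 2035000 N/m.

2040000 N/m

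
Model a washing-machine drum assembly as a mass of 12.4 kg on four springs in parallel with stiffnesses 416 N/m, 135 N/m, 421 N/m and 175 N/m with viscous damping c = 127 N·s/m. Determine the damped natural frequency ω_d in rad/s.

8.14 rad/s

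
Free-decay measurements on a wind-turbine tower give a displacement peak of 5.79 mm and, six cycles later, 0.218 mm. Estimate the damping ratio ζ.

0.0867

Logarithmic decrement δ = (1/n)·ln(x₀/x_n) = (1/6)·ln(5.79/0.218) = (1/6)·ln(26.56) = 0.5466.
ζ = δ/√(4π² + δ²) = 0.5466/√(39.48 + 0.299) = 0.5466/6.307 = 0.08666.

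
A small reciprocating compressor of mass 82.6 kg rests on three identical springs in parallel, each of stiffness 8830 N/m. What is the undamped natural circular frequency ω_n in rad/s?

17.9 rad/s

Parallel springs add: k_eq = 3 × 8830 = 26490 N/m.
ω_n = √(k_eq/m) = √(26490/82.6) = √320.7 = 17.91 rad/s.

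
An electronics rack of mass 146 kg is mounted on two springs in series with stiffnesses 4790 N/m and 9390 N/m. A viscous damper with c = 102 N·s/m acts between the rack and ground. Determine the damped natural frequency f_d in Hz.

0.740 Hz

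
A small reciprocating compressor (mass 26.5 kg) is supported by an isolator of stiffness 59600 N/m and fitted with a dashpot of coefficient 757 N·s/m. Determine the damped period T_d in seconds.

0.139 s

ω_n = √(k/m) = √(59600/26.5) = 47.42 rad/s.
Critical damping c_c = 2√(k·m) = 2√(59600 × 26.5) = 2513 N·s/m, so ζ = c/c_c = 757/2513 = 0.3012.
ω_d = ω_n√(1 − ζ²) = 47.42 × √(1 − 0.0907) = 45.22 rad/s.
T_d = 2π/ω_d = 0.1389 s.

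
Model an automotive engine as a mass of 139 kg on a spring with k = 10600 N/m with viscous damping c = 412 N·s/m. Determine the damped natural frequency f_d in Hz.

1.37 Hz

ω_n = √(k/m) = √(10600/139) = 8.733 rad/s.
Critical damping c_c = 2√(k·m) = 2√(10600 × 139) = 2428 N·s/m, so ζ = c/c_c = 412/2428 = 0.1697.
ω_d = ω_n√(1 − ζ²) = 8.733 × √(1 − 0.0288) = 8.606 rad/s.
f_d = ω_d/(2π) = 1.370 Hz.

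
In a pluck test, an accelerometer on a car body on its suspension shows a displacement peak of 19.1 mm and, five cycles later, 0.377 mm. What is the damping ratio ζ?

0.124

Logarithmic decrement δ = (1/n)·ln(x₀/x_n) = (1/5)·ln(19.1/0.377) = (1/5)·ln(50.66) = 0.7850.
ζ = δ/√(4π² + δ²) = 0.7850/√(39.48 + 0.616) = 0.7850/6.332 = 0.1240.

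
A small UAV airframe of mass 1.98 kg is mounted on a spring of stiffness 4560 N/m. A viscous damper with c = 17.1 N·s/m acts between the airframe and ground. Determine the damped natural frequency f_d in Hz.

7.61 Hz

ω_n = √(k/m) = √(4560/1.98) = 47.99 rad/s.
Critical damping c_c = 2√(k·m) = 2√(4560 × 1.98) = 190.0 N·s/m, so ζ = c/c_c = 17.1/190.0 = 0.08998.
ω_d = ω_n√(1 − ζ²) = 47.99 × √(1 − 0.00810) = 47.80 rad/s.
f_d = ω_d/(2π) = 7.607 Hz.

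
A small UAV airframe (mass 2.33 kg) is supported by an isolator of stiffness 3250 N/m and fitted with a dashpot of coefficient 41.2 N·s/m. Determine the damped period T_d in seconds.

ω_n = √(k/m) = √(3250/2.33) = 37.35 rad/s.
Critical damping c_c = 2√(k·m) = 2√(3250 × 2.33) = 174.0 N·s/m, so ζ = c/c_c = 41.2/174.0 = 0.2367.
ω_d = ω_n√(1 − ζ²) = 37.35 × √(1 − 0.0560) = 36.29 rad/s.
T_d = 2π/ω_d = 0.1732 s.

0.173 s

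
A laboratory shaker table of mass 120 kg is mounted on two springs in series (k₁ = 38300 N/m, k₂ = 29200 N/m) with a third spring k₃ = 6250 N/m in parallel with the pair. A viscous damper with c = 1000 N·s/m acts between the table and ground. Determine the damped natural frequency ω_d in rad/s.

Series pair: k_s = k₁k₂/(k₁+k₂) = (38300)(29200)/(38300 + 29200) = 16570 N/m. In parallel with k₃: k_eq = 16570 + 6250 = 22820 N/m.
ω_n = √(k_eq/m) = √(22820/120) = 13.79 rad/s.
Critical damping c_c = 2√(k_eq·m) = 2√(22820 × 120) = 3309 N·s/m, so ζ = c/c_c = 1000/3309 = 0.3022.
ω_d = ω_n√(1 − ζ²) = 13.79 × √(1 − 0.0913) = 13.15 rad/s.

13.1 rad/s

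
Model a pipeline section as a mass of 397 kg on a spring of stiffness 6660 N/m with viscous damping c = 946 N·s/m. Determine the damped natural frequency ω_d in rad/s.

3.92 rad/s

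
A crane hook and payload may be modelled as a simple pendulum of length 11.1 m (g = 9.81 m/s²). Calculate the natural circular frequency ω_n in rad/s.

For a simple pendulum ω_n = √(g/L) = √(9.81/11.1) = √0.8838 = 0.9401 rad/s.

0.940 rad/s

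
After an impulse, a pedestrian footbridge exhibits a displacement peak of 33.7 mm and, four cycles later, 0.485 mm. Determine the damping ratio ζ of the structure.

Logarithmic decrement δ = (1/n)·ln(x₀/x_n) = (1/4)·ln(33.7/0.485) = (1/4)·ln(69.48) = 1.060.
ζ = δ/√(4π² + δ²) = 1.060/√(39.48 + 1.12) = 1.060/6.372 = 0.1664.

0.166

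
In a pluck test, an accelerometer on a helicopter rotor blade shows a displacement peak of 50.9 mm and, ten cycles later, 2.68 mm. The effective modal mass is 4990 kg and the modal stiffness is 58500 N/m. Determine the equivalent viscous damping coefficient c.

1600 N·s/m

Logarithmic decrement δ = (1/n)·ln(x₀/x_n) = (1/10)·ln(50.9/2.68) = (1/10)·ln(18.99) = 0.2944.
ζ = δ/√(4π² + δ²) = 0.2944/√(39.48 + 0.0867) = 0.2944/6.290 = 0.04680.
c = ζ · 2√(km) = 0.04680 × 2√(58500 × 4990) = 0.04680 × 34170 = 1599 N·s/m.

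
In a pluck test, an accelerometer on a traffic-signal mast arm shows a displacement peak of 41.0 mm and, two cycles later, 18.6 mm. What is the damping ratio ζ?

Logarithmic decrement δ = (1/n)·ln(x₀/x_n) = (1/2)·ln(41.0/18.6) = (1/2)·ln(2.204) = 0.3952.
ζ = δ/√(4π² + δ²) = 0.3952/√(39.48 + 0.156) = 0.3952/6.296 = 0.06277.

0.0628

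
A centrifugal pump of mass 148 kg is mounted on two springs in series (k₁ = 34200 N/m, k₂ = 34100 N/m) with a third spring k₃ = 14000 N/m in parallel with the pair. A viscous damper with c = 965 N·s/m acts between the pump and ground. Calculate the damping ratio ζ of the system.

0.225

Series pair: k_s = k₁k₂/(k₁+k₂) = (34200)(34100)/(34200 + 34100) = 17070 N/m. In parallel with k₃: k_eq = 17070 + 14000 = 31070 N/m.
ω_n = √(k_eq/m) = √(31070/148) = 14.49 rad/s.
Critical damping c_c = 2√(k_eq·m) = 2√(31070 × 148) = 4289 N·s/m, so ζ = c/c_c = 965/4289 = 0.2250.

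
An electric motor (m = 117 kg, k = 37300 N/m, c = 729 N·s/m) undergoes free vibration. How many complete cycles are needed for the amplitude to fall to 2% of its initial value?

4 cycles

ζ = c/(2√(km)) = 729/(2√(37300 × 117)) = 729/4178 = 0.1745.
Logarithmic decrement δ = 2πζ/√(1 − ζ²) = 2π × 0.1745/√(1 − 0.0304) = 1.113.
x_n/x₀ = e^(−nδ) ≤ 0.02; take ln: n ≥ ln(1/0.02)/δ = 3.912/1.113 = 3.514.
So 4 complete cycles are required.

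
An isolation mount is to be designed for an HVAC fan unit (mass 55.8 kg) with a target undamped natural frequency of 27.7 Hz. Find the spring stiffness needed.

ω_n = 2πf_n = 2π × 27.7 = 174.0 rad/s.
k = m·ω_n² = 55.8 × 174.0² = 55.8 × 30290 = 1690000 N/m.

1690000 N/m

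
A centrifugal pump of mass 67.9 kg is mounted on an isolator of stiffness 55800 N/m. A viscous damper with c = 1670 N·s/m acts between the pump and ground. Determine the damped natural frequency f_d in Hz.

ω_n = √(k/m) = √(55800/67.9) = 28.67 rad/s.
Critical damping c_c = 2√(k·m) = 2√(55800 × 67.9) = 3893 N·s/m, so ζ = c/c_c = 1670/3893 = 0.4290.
ω_d = ω_n√(1 − ζ²) = 28.67 × √(1 − 0.184) = 25.90 rad/s.
f_d = ω_d/(2π) = 4.121 Hz.

4.12 Hz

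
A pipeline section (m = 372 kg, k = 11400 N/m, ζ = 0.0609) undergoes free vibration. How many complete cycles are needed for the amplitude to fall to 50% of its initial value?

2 cycles

Logarithmic decrement δ = 2πζ/√(1 − ζ²) = 2π × 0.06090/√(1 − 0.00371) = 0.3834.
x_n/x₀ = e^(−nδ) ≤ 0.5; take ln: n ≥ ln(1/0.5)/δ = 0.6931/0.3834 = 1.808.
So 2 complete cycles are required.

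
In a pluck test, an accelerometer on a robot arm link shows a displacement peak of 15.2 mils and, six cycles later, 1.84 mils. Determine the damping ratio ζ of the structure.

Logarithmic decrement δ = (1/n)·ln(x₀/x_n) = (1/6)·ln(15.2/1.84) = (1/6)·ln(8.261) = 0.3519.
ζ = δ/√(4π² + δ²) = 0.3519/√(39.48 + 0.124) = 0.3519/6.293 = 0.05592.

0.0559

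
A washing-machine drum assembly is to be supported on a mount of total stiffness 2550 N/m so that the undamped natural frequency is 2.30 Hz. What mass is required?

ω_n = 2πf_n = 2π × 2.30 = 14.45 rad/s.
m = k/ω_n² = 2550/14.45² = 2550/208.8 = 12.21 kg.

12.2 kg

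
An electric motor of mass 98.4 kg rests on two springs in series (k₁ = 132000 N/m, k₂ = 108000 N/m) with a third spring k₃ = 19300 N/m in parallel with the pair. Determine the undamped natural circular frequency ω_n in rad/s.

Series pair: k_s = k₁k₂/(k₁+k₂) = (132000)(108000)/(132000 + 108000) = 59400 N/m. In parallel with k₃: k_eq = 59400 + 19300 = 78700 N/m.
ω_n = √(k_eq/m) = √(78700/98.4) = √799.8 = 28.28 rad/s.

28.3 rad/s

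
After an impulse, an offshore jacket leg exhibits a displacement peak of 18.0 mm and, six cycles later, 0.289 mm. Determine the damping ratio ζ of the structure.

0.109

Logarithmic decrement δ = (1/n)·ln(x₀/x_n) = (1/6)·ln(18.0/0.289) = (1/6)·ln(62.28) = 0.6886.
ζ = δ/√(4π² + δ²) = 0.6886/√(39.48 + 0.474) = 0.6886/6.321 = 0.1089.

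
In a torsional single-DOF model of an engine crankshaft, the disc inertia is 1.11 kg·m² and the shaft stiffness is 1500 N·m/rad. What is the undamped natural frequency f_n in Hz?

ω_n = √(k_t/J) = √(1500/1.11) = √1351 = 36.76 rad/s.
f_n = ω_n/(2π) = 36.76/6.283 = 5.851 Hz.

5.85 Hz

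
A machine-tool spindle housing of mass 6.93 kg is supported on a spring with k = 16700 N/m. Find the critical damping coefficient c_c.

680 N·s/m

c_c = 2√(k·m) = 2√(16700 × 6.93) = 2 × 340.2 = 680.4 N·s/m.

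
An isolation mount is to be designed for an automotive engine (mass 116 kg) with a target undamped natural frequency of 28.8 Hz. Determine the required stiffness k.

ω_n = 2πf_n = 2π × 28.8 = 181.0 rad/s.
k = m·ω_n² = 116 × 181.0² = 116 × 32740 = 3798000 N/m.

3800000 N/m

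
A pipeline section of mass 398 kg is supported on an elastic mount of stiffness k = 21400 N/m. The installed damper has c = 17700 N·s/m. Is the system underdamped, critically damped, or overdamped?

c_c = 2√(k·m) = 5837 N·s/m; ζ = c/c_c = 17700/5837 = 3.03.
Since ζ > 1 the system is overdamped.

overdamped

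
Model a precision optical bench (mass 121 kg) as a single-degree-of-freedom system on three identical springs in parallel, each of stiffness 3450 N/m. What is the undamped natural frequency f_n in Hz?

1.47 Hz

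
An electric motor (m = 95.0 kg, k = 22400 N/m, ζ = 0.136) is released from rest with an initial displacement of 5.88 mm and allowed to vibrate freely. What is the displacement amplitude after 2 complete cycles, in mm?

1.05 mm

Logarithmic decrement δ = 2πζ/√(1 − ζ²) = 2π × 0.1360/√(1 − 0.0185) = 0.8625.
After n cycles, x_n/x₀ = e^(−nδ), so x_2 = 5.88 × e^(−2 × 0.8625) = 5.88 × 0.1782 = 1.048 mm.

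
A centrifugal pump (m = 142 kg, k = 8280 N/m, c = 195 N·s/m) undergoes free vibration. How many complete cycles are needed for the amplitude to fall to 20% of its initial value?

3 cycles

ζ = c/(2√(km)) = 195/(2√(8280 × 142)) = 195/2169 = 0.08992.
Logarithmic decrement δ = 2πζ/√(1 − ζ²) = 2π × 0.08992/√(1 − 0.00809) = 0.5673.
x_n/x₀ = e^(−nδ) ≤ 0.2; take ln: n ≥ ln(1/0.2)/δ = 1.609/0.5673 = 2.837.
So 3 complete cycles are required.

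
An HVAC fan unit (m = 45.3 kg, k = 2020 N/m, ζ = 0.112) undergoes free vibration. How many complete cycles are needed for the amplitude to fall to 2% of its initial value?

6 cycles

Logarithmic decrement δ = 2πζ/√(1 − ζ²) = 2π × 0.1120/√(1 − 0.0125) = 0.7082.
x_n/x₀ = e^(−nδ) ≤ 0.02; take ln: n ≥ ln(1/0.02)/δ = 3.912/0.7082 = 5.524.
So 6 complete cycles are required.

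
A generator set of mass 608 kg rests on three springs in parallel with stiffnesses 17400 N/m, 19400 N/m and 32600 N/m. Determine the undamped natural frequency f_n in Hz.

1.70 Hz

Parallel springs add: k_eq = 17400 + 19400 + 32600 = 69400 N/m.
ω_n = √(k_eq/m) = √(69400/608) = √114.1 = 10.68 rad/s.
f_n = ω_n/(2π) = 10.68/6.283 = 1.700 Hz.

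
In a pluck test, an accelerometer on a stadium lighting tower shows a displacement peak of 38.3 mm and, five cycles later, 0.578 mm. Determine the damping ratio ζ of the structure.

0.132

Logarithmic decrement δ = (1/n)·ln(x₀/x_n) = (1/5)·ln(38.3/0.578) = (1/5)·ln(66.26) = 0.8387.
ζ = δ/√(4π² + δ²) = 0.8387/√(39.48 + 0.703) = 0.8387/6.339 = 0.1323.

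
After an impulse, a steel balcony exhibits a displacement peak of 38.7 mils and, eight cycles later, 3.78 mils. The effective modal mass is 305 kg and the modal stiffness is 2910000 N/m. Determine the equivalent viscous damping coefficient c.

Logarithmic decrement δ = (1/n)·ln(x₀/x_n) = (1/8)·ln(38.7/3.78) = (1/8)·ln(10.24) = 0.2908.
ζ = δ/√(4π² + δ²) = 0.2908/√(39.48 + 0.0845) = 0.2908/6.290 = 0.04623.
c = ζ · 2√(km) = 0.04623 × 2√(2910000 × 305) = 0.04623 × 59580 = 2754 N·s/m.

2750 N·s/m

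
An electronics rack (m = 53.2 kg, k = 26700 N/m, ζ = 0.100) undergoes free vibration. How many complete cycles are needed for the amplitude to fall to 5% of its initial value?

5 cycles

Logarithmic decrement δ = 2πζ/√(1 − ζ²) = 2π × 0.1000/√(1 − 0.0100) = 0.6315.
x_n/x₀ = e^(−nδ) ≤ 0.05; take ln: n ≥ ln(1/0.05)/δ = 2.996/0.6315 = 4.744.
So 5 complete cycles are required.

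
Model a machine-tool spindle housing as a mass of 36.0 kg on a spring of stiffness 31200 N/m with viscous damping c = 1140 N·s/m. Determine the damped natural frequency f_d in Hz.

3.95 Hz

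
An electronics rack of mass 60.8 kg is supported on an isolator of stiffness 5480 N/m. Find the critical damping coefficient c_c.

1150 N·s/m

c_c = 2√(k·m) = 2√(5480 × 60.8) = 2 × 577.2 = 1154 N·s/m.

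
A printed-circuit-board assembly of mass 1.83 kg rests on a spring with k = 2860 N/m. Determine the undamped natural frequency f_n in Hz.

ω_n = √(k/m) = √(2860/1.83) = √1563 = 39.53 rad/s.
f_n = ω_n/(2π) = 39.53/6.283 = 6.292 Hz.

6.29 Hz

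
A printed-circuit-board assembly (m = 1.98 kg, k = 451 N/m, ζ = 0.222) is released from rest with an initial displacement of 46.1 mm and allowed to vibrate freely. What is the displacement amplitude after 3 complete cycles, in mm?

0.631 mm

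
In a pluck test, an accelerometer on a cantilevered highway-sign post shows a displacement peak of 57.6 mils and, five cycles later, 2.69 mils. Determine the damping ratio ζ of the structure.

Logarithmic decrement δ = (1/n)·ln(x₀/x_n) = (1/5)·ln(57.6/2.69) = (1/5)·ln(21.41) = 0.6128.
ζ = δ/√(4π² + δ²) = 0.6128/√(39.48 + 0.376) = 0.6128/6.313 = 0.09707.

0.0971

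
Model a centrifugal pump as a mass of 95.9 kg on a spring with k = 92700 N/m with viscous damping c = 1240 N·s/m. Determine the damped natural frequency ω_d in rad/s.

30.4 rad/s

ω_n = √(k/m) = √(92700/95.9) = 31.09 rad/s.
Critical damping c_c = 2√(k·m) = 2√(92700 × 95.9) = 5963 N·s/m, so ζ = c/c_c = 1240/5963 = 0.2079.
ω_d = ω_n√(1 − ζ²) = 31.09 × √(1 − 0.0432) = 30.41 rad/s.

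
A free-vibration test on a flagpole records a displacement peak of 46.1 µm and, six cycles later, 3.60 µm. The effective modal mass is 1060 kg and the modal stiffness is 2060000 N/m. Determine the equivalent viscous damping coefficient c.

6310 N·s/m

Logarithmic decrement δ = (1/n)·ln(x₀/x_n) = (1/6)·ln(46.1/3.60) = (1/6)·ln(12.81) = 0.4250.
ζ = δ/√(4π² + δ²) = 0.4250/√(39.48 + 0.181) = 0.4250/6.298 = 0.06748.
c = ζ · 2√(km) = 0.06748 × 2√(2060000 × 1060) = 0.06748 × 93460 = 6307 N·s/m.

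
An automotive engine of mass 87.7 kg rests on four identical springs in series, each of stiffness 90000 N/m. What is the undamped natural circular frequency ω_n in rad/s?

Series springs: 1/k_eq = 4/90000, so k_eq = 90000/4 = 22500 N/m.
ω_n = √(k_eq/m) = √(22500/87.7) = √256.6 = 16.02 rad/s.

16.0 rad/s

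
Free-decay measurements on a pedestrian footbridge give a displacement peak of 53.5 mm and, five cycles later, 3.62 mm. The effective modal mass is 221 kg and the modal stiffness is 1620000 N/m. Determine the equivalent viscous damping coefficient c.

3230 N·s/m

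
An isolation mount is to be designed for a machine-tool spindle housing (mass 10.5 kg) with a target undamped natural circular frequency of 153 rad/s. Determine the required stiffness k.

246000 N/m

k = m·ω_n² = 10.5 × 153.0² = 10.5 × 23410 = 245800 N/m.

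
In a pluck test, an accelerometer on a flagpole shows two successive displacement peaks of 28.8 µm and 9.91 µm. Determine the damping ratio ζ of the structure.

0.167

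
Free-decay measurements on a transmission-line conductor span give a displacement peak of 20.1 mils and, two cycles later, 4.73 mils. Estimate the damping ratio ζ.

0.114

Logarithmic decrement δ = (1/n)·ln(x₀/x_n) = (1/2)·ln(20.1/4.73) = (1/2)·ln(4.249) = 0.7234.
ζ = δ/√(4π² + δ²) = 0.7234/√(39.48 + 0.523) = 0.7234/6.325 = 0.1144.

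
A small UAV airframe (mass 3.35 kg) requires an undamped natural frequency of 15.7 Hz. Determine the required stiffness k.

ω_n = 2πf_n = 2π × 15.7 = 98.65 rad/s.
k = m·ω_n² = 3.35 × 98.65² = 3.35 × 9731 = 32600 N/m.

32600 N/m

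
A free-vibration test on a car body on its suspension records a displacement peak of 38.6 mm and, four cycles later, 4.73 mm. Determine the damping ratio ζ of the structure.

Logarithmic decrement δ = (1/n)·ln(x₀/x_n) = (1/4)·ln(38.6/4.73) = (1/4)·ln(8.161) = 0.5248.
ζ = δ/√(4π² + δ²) = 0.5248/√(39.48 + 0.275) = 0.5248/6.305 = 0.08324.

0.0832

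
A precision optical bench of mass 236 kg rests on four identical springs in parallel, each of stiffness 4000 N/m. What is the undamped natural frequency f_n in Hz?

Parallel springs add: k_eq = 4 × 4000 = 16000 N/m.
ω_n = √(k_eq/m) = √(16000/236) = √67.80 = 8.234 rad/s.
f_n = ω_n/(2π) = 8.234/6.283 = 1.310 Hz.

1.31 Hz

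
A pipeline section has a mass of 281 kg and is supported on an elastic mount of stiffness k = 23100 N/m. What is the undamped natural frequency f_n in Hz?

ω_n = √(k/m) = √(23100/281) = √82.21 = 9.067 rad/s.
f_n = ω_n/(2π) = 9.067/6.283 = 1.443 Hz.

1.44 Hz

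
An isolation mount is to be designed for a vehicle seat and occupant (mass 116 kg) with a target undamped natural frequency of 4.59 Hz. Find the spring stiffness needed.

96500 N/m

ω_n = 2πf_n = 2π × 4.59 = 28.84 rad/s.
k = m·ω_n² = 116 × 28.84² = 116 × 831.7 = 96480 N/m.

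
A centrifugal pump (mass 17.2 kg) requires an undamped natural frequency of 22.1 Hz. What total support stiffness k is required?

332000 N/m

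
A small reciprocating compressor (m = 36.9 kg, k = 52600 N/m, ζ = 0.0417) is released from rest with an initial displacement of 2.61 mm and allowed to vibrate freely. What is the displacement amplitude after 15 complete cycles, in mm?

0.0511 mm

Logarithmic decrement δ = 2πζ/√(1 − ζ²) = 2π × 0.04170/√(1 − 0.00174) = 0.2622.
After n cycles, x_n/x₀ = e^(−nδ), so x_15 = 2.61 × e^(−15 × 0.2622) = 2.61 × 0.01957 = 0.05109 mm.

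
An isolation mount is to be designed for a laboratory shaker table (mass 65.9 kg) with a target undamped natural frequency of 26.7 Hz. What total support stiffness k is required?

1850000 N/m

ω_n = 2πf_n = 2π × 26.7 = 167.8 rad/s.
k = m·ω_n² = 65.9 × 167.8² = 65.9 × 28140 = 1855000 N/m.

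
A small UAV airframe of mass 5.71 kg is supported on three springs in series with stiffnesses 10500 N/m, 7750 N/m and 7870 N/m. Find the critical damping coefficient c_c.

Series springs: 1/k_eq = 1/10500 + 1/7750 + 1/7870 = 0.0003513, so k_eq = 2846 N/m.
c_c = 2√(k_eq·m) = 2√(2846 × 5.71) = 2 × 127.5 = 255.0 N·s/m.

255 N·s/m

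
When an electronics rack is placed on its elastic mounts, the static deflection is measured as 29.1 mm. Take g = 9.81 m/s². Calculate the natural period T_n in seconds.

0.342 s

ω_n = √(g/δ_st) = √(9.81/0.0291) = √337.1 = 18.36 rad/s.
T_n = 2π/ω_n = 6.283/18.36 = 0.3422 s.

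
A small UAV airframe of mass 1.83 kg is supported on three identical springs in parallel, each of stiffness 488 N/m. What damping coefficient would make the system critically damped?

Parallel springs add: k_eq = 3 × 488 = 1464 N/m.
c_c = 2√(k_eq·m) = 2√(1464 × 1.83) = 2 × 51.76 = 103.5 N·s/m.

104 N·s/m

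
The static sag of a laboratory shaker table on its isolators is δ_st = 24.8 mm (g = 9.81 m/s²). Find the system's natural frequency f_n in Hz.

ω_n = √(g/δ_st) = √(9.81/0.0248) = √395.6 = 19.89 rad/s.
f_n = ω_n/(2π) = 19.89/6.283 = 3.165 Hz.

3.17 Hz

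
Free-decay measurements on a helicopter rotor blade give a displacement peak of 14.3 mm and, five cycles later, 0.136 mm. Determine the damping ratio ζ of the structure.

Logarithmic decrement δ = (1/n)·ln(x₀/x_n) = (1/5)·ln(14.3/0.136) = (1/5)·ln(105.1) = 0.9311.
ζ = δ/√(4π² + δ²) = 0.9311/√(39.48 + 0.867) = 0.9311/6.352 = 0.1466.

0.147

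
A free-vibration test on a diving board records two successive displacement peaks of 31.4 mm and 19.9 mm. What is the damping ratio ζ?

0.0724

Logarithmic decrement δ = (1/n)·ln(x₀/x_n) = (1/1)·ln(31.4/19.9) = (1/1)·ln(1.578) = 0.4561.
ζ = δ/√(4π² + δ²) = 0.4561/√(39.48 + 0.208) = 0.4561/6.300 = 0.07240.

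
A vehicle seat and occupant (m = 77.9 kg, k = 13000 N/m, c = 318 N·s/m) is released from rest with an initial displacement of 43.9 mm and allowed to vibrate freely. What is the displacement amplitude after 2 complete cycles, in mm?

5.88 mm

ζ = c/(2√(km)) = 318/(2√(13000 × 77.9)) = 318/2013 = 0.1580.
Logarithmic decrement δ = 2πζ/√(1 − ζ²) = 2π × 0.1580/√(1 − 0.0250) = 1.005.
After n cycles, x_n/x₀ = e^(−nδ), so x_2 = 43.9 × e^(−2 × 1.005) = 43.9 × 0.1339 = 5.878 mm.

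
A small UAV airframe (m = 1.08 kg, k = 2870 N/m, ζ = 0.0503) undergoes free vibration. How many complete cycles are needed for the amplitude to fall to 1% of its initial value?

Logarithmic decrement δ = 2πζ/√(1 − ζ²) = 2π × 0.05030/√(1 − 0.00253) = 0.3164.
x_n/x₀ = e^(−nδ) ≤ 0.01; take ln: n ≥ ln(1/0.01)/δ = 4.605/0.3164 = 14.55.
So 15 complete cycles are required.

15 cycles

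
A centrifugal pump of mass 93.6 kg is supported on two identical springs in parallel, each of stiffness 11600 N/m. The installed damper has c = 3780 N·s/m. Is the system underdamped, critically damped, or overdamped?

Parallel springs add: k_eq = 2 × 11600 = 23200 N/m.
c_c = 2√(k_eq·m) = 2947 N·s/m; ζ = c/c_c = 3780/2947 = 1.28.
Since ζ > 1 the system is overdamped.

overdamped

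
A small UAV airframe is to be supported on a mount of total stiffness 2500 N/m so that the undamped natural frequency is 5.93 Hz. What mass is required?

1.80 kg

ω_n = 2πf_n = 2π × 5.93 = 37.26 rad/s.
m = k/ω_n² = 2500/37.26² = 2500/1388 = 1.801 kg.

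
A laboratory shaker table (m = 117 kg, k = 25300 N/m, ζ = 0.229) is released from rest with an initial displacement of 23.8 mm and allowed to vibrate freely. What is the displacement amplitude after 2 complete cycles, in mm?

1.24 mm

Logarithmic decrement δ = 2πζ/√(1 − ζ²) = 2π × 0.2290/√(1 − 0.0524) = 1.478.
After n cycles, x_n/x₀ = e^(−nδ), so x_2 = 23.8 × e^(−2 × 1.478) = 23.8 × 0.05201 = 1.238 mm.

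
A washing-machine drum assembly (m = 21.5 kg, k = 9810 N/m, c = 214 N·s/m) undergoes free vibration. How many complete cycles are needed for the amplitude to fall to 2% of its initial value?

ζ = c/(2√(km)) = 214/(2√(9810 × 21.5)) = 214/918.5 = 0.2330.
Logarithmic decrement δ = 2πζ/√(1 − ζ²) = 2π × 0.2330/√(1 − 0.0543) = 1.505.
x_n/x₀ = e^(−nδ) ≤ 0.02; take ln: n ≥ ln(1/0.02)/δ = 3.912/1.505 = 2.599.
So 3 complete cycles are required.

3 cycles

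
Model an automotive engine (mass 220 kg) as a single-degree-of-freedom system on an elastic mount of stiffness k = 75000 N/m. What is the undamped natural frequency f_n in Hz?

2.94 Hz

ω_n = √(k/m) = √(75000/220) = √340.9 = 18.46 rad/s.
f_n = ω_n/(2π) = 18.46/6.283 = 2.939 Hz.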